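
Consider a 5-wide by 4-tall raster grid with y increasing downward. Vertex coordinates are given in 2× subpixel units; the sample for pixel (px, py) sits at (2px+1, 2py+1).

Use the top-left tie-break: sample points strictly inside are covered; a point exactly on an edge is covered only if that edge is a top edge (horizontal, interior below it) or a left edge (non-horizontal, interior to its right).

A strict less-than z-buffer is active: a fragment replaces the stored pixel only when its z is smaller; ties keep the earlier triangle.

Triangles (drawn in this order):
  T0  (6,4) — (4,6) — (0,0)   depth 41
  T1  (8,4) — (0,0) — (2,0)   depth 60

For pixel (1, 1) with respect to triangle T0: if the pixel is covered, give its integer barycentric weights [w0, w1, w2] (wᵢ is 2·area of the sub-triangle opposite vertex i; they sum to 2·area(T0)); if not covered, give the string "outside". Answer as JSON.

T0:
  2·area = 20
  edge (6, 4)→(4, 6): d=(-2,2) right/bottom  bias=-1
  edge (4, 6)→(0, 0): d=(-4,-6) top-left  bias=+0
  edge (0, 0)→(6, 4): d=(6,4) right/bottom  bias=-1
    (0,0)@(1, 1): e=[16,2,2] → X
    (1,0)@(3, 1): e=[12,14,-6] → .
    (4,0)@(9, 1): e=[0,50,-30] → .  [on edge]
    (0,1)@(1, 3): e=[12,-6,14] → .
    (1,1)@(3, 3): e=[8,6,6] → X
    (2,1)@(5, 3): e=[4,18,-2] → .
    (3,1)@(7, 3): e=[0,30,-10] → .  [on edge]
    (1,2)@(3, 5): e=[4,-2,18] → .
    (2,2)@(5, 5): e=[0,10,10] → .  [on edge]
    (1,3)@(3, 7): e=[0,-10,30] → .  [on edge]
  covered (2 px):
    X . . . .
    . X . . .
    . . . . .
    . . . . .
T1:
  2·area = 8
  edge (8, 4)→(0, 0): d=(-8,-4) top-left  bias=+0
  edge (0, 0)→(2, 0): d=(2,0) top-left  bias=+0
  edge (2, 0)→(8, 4): d=(6,4) right/bottom  bias=-1
    (1,0)@(3, 1): e=[4,2,2] → X
    (2,0)@(5, 1): e=[12,2,-6] → .
    (1,1)@(3, 3): e=[-12,6,14] → .
  covered (1 px):
    . X . . .
    . . . . .
    . . . . .
    . . . . .

Result: [6,6,8]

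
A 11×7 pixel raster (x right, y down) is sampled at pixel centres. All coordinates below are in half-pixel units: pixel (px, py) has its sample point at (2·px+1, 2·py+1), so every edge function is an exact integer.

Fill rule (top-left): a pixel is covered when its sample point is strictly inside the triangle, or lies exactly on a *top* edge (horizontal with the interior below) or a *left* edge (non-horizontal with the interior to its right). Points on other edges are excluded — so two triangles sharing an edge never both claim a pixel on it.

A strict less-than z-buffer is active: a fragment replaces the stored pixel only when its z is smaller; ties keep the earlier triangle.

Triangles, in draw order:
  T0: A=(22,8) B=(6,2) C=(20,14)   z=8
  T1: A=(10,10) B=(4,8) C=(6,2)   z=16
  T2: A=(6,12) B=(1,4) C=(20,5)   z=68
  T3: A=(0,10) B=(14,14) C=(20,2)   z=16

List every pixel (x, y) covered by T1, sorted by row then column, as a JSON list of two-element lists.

T0:
  2·area = 108  (B↔C swapped to make it positive)
  edge (22, 8)→(20, 14): d=(-2,6) right/bottom  bias=-1
  edge (20, 14)→(6, 2): d=(-14,-12) top-left  bias=+0
  edge (6, 2)→(22, 8): d=(16,6) right/bottom  bias=-1
    (5,2)@(11, 5): e=[72,18,18] → █
    (6,2)@(13, 5): e=[60,42,6] → █
    (7,2)@(15, 5): e=[48,66,-6] → ·
    (5,3)@(11, 7): e=[68,-10,50] → ·
    (6,3)@(13, 7): e=[56,14,38] → █
    (7,3)@(15, 7): e=[44,38,26] → █
    (8,3)@(17, 7): e=[32,62,14] → █
    (9,3)@(19, 7): e=[20,86,2] → █
    (10,3)@(21, 7): e=[8,110,-10] → ·
    (6,4)@(13, 9): e=[52,-14,70] → ·
    (7,4)@(15, 9): e=[40,10,58] → █
    (10,4)@(21, 9): e=[4,82,22] → █
    (10,5)@(21, 11): e=[0,54,54] → ·  [on edge]
  covered (13 px):
    · · · · · · · · · · ·
    · · · · · · · · · · ·
    · · · · · █ █ · · · ·
    · · · · · · █ █ █ █ ·
    · · · · · · · █ █ █ █
    · · · · · · · · █ █ ·
    · · · · · · · · · █ ·
T1:
  2·area = 40
  edge (10, 10)→(4, 8): d=(-6,-2) top-left  bias=+0
  edge (4, 8)→(6, 2): d=(2,-6) top-left  bias=+0
  edge (6, 2)→(10, 10): d=(4,8) right/bottom  bias=-1
    (2,2)@(5, 5): e=[20,0,20] → █  [on edge]
    (3,2)@(7, 5): e=[24,12,4] → █
    (4,2)@(9, 5): e=[28,24,-12] → ·
    (0,3)@(1, 7): e=[0,-20,60] → ·  [on edge]
    (2,3)@(5, 7): e=[8,4,28] → █
    (4,3)@(9, 7): e=[16,28,-4] → ·
    (2,4)@(5, 9): e=[-4,8,36] → ·
    (3,4)@(7, 9): e=[0,20,20] → █  [on edge]
    (4,4)@(9, 9): e=[4,32,4] → █
    (5,4)@(11, 9): e=[8,44,-12] → ·
    (1,5)@(3, 11): e=[-20,0,60] → ·  [on edge]
    (3,5)@(7, 11): e=[-12,24,28] → ·
    (6,5)@(13, 11): e=[0,60,-20] → ·  [on edge]
    (9,6)@(19, 13): e=[0,100,-60] → ·  [on edge]
  covered (6 px):
    · · · · · · · · · · ·
    · · · · · · · · · · ·
    · · █ █ · · · · · · ·
    · · █ █ · · · · · · ·
    · · · █ █ · · · · · ·
    · · · · · · · · · · ·
    · · · · · · · · · · ·
T2:
  2·area = 147
  edge (6, 12)→(1, 4): d=(-5,-8) top-left  bias=+0
  edge (1, 4)→(20, 5): d=(19,1) right/bottom  bias=-1
  edge (20, 5)→(6, 12): d=(-14,7) right/bottom  bias=-1
    (1,2)@(3, 5): e=[11,17,119] → █
    (2,2)@(5, 5): e=[27,15,105] → █
    (3,2)@(7, 5): e=[43,13,91] → █
    (4,2)@(9, 5): e=[59,11,77] → █
    (5,2)@(11, 5): e=[75,9,63] → █
    (6,2)@(13, 5): e=[91,7,49] → █
    (7,2)@(15, 5): e=[107,5,35] → █
    (8,2)@(17, 5): e=[123,3,21] → █
    (9,2)@(19, 5): e=[139,1,7] → █
    (10,2)@(21, 5): e=[155,-1,-7] → ·
    (1,3)@(3, 7): e=[1,55,91] → █
    (8,3)@(17, 7): e=[113,41,-7] → ·
  covered (21 px):
    · · · · · · · · · · ·
    · · · · · · · · · · ·
    · █ █ █ █ █ █ █ █ █ ·
    · █ █ █ █ █ █ █ · · ·
    · · █ █ █ █ · · · · ·
    · · · █ · · · · · · ·
    · · · · · · · · · · ·
T3:
  2·area = 192  (B↔C swapped to make it positive)
  edge (0, 10)→(20, 2): d=(20,-8) top-left  bias=+0
  edge (20, 2)→(14, 14): d=(-6,12) right/bottom  bias=-1
  edge (14, 14)→(0, 10): d=(-14,-4) top-left  bias=+0
    (9,1)@(19, 3): e=[12,6,174] → █
    (10,1)@(21, 3): e=[28,-18,182] → ·
    (6,2)@(13, 5): e=[4,66,122] → █
    (7,2)@(15, 5): e=[20,42,130] → █
    (8,2)@(17, 5): e=[36,18,138] → █
    (9,2)@(19, 5): e=[52,-6,146] → ·
    (4,3)@(9, 7): e=[12,102,78] → █
    (5,3)@(11, 7): e=[28,78,86] → █
    (9,3)@(19, 7): e=[92,-18,118] → ·
    (1,4)@(3, 9): e=[4,162,26] → █
    (2,4)@(5, 9): e=[20,138,34] → █
    (3,4)@(7, 9): e=[36,114,42] → █
  covered (24 px):
    · · · · · · · · · · ·
    · · · · · · · · · █ ·
    · · · · · · █ █ █ · ·
    · · · · █ █ █ █ █ · ·
    · █ █ █ █ █ █ █ · · ·
    · · █ █ █ █ █ █ · · ·
    · · · · · █ █ · · · ·

Answer: [[2,2],[3,2],[2,3],[3,3],[3,4],[4,4]]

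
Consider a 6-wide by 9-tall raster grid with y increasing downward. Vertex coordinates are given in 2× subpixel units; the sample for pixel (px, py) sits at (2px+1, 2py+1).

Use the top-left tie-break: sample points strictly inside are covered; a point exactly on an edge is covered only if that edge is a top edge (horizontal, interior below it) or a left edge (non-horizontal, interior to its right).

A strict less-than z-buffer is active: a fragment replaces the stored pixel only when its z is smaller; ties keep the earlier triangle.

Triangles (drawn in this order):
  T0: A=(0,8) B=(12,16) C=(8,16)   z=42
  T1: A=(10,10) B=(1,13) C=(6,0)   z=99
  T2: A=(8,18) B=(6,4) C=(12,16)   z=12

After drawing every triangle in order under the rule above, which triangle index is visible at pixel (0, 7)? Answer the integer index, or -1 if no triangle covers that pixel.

T0:
  2·area = 32
  edge (0, 8)→(12, 16): d=(12,8) right/bottom  bias=-1
  edge (12, 16)→(8, 16): d=(-4,0) right/bottom  bias=-1
  edge (8, 16)→(0, 8): d=(-8,-8) top-left  bias=+0
    (0,4)@(1, 9): e=[4,28,0] → X  [on edge]
    (1,4)@(3, 9): e=[-12,28,16] → .
    (0,5)@(1, 11): e=[28,20,-16] → .
    (1,5)@(3, 11): e=[12,20,0] → X  [on edge]
    (2,5)@(5, 11): e=[-4,20,16] → .
    (1,6)@(3, 13): e=[36,12,-16] → .
    (2,6)@(5, 13): e=[20,12,0] → X  [on edge]
    (3,6)@(7, 13): e=[4,12,16] → X
    (4,6)@(9, 13): e=[-12,12,32] → .
    (2,7)@(5, 15): e=[44,4,-16] → .
    (3,7)@(7, 15): e=[28,4,0] → X  [on edge]
    (4,7)@(9, 15): e=[12,4,16] → X
    (4,8)@(9, 17): e=[36,-4,0] → .  [on edge]
  covered (6 px):
    . . . . . .
    . . . . . .
    . . . . . .
    . . . . . .
    X . . . . .
    . X . . . .
    . . X X . .
    . . . X X .
    . . . . . .
T1:
  2·area = 102
  edge (10, 10)→(1, 13): d=(-9,3) right/bottom  bias=-1
  edge (1, 13)→(6, 0): d=(5,-13) top-left  bias=+0
  edge (6, 0)→(10, 10): d=(4,10) right/bottom  bias=-1
    (2,1)@(5, 3): e=[78,2,22] → X
    (3,1)@(7, 3): e=[72,28,2] → X
    (4,1)@(9, 3): e=[66,54,-18] → .
    (2,2)@(5, 5): e=[60,12,30] → X
    (4,2)@(9, 5): e=[48,64,-10] → .
    (2,3)@(5, 7): e=[42,22,38] → X
    (4,3)@(9, 7): e=[30,74,-2] → .
    (1,4)@(3, 9): e=[30,6,66] → X
    (4,4)@(9, 9): e=[12,84,6] → X
    (5,4)@(11, 9): e=[6,110,-14] → .
    (1,5)@(3, 11): e=[12,16,74] → X
    (3,5)@(7, 11): e=[0,68,34] → .  [on edge]
    (0,6)@(1, 13): e=[0,0,102] → .  [on edge]
  covered (12 px):
    . . . . . .
    . . X X . .
    . . X X . .
    . . X X . .
    . X X X X .
    . X X . . .
    . . . . . .
    . . . . . .
    . . . . . .
T2:
  2·area = 60
  edge (8, 18)→(6, 4): d=(-2,-14) top-left  bias=+0
  edge (6, 4)→(12, 16): d=(6,12) right/bottom  bias=-1
  edge (12, 16)→(8, 18): d=(-4,2) right/bottom  bias=-1
    (3,3)@(7, 7): e=[8,6,46] → X
    (4,3)@(9, 7): e=[36,-18,42] → .
    (3,4)@(7, 9): e=[4,18,38] → X
    (4,4)@(9, 9): e=[32,-6,34] → .
    (3,5)@(7, 11): e=[0,30,30] → X  [on edge]
    (4,5)@(9, 11): e=[28,6,26] → X
    (5,5)@(11, 11): e=[56,-18,22] → .
    (3,6)@(7, 13): e=[-4,42,22] → .
    (4,6)@(9, 13): e=[24,18,18] → X
    (5,6)@(11, 13): e=[52,-6,14] → .
    (4,7)@(9, 15): e=[20,30,10] → X
    (5,7)@(11, 15): e=[48,6,6] → X
  covered (8 px):
    . . . . . .
    . . . . . .
    . . . . . .
    . . . X . .
    . . . X . .
    . . . X X .
    . . . . X .
    . . . . X X
    . . . . X .

Z-buffer (winner per pixel, '.' = empty):
  . . . . . .
  . . 1 1 . .
  . . 1 1 . .
  . . 1 2 . .
  0 1 1 2 1 .
  . 0 1 2 2 .
  . . 0 0 2 .
  . . . 0 2 2
  . . . . 2 .

Final: -1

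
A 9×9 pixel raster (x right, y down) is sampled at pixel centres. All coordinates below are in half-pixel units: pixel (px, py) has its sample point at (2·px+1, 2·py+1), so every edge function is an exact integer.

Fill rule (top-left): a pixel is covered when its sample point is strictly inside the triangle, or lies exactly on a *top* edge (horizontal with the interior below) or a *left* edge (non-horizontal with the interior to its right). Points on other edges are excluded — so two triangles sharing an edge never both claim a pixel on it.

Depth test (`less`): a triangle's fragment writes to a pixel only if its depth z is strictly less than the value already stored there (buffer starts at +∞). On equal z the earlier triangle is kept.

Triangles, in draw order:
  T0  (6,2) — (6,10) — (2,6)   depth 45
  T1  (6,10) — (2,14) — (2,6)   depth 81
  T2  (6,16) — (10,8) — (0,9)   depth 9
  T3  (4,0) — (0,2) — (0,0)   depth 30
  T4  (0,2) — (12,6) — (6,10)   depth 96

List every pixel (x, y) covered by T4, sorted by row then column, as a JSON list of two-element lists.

T0:
  2·area = 32
  edge (6, 2)→(6, 10): d=(0,8) right/bottom  bias=-1
  edge (6, 10)→(2, 6): d=(-4,-4) top-left  bias=+0
  edge (2, 6)→(6, 2): d=(4,-4) top-left  bias=+0
    (3,0)@(7, 1): e=[-8,40,0] → .  [on edge]
    (2,1)@(5, 3): e=[8,24,0] → X  [on edge]
    (3,1)@(7, 3): e=[-8,32,8] → .
    (0,2)@(1, 5): e=[40,0,-8] → .  [on edge]
    (1,2)@(3, 5): e=[24,8,0] → X  [on edge]
    (3,2)@(7, 5): e=[-8,24,16] → .
    (0,3)@(1, 7): e=[40,-8,0] → .  [on edge]
    (1,3)@(3, 7): e=[24,0,8] → X  [on edge]
    (3,3)@(7, 7): e=[-8,16,24] → .
    (1,4)@(3, 9): e=[24,-8,16] → .
    (2,4)@(5, 9): e=[8,0,24] → X  [on edge]
    (3,4)@(7, 9): e=[-8,8,32] → .
    (3,5)@(7, 11): e=[-8,0,40] → .  [on edge]
    (4,6)@(9, 13): e=[-24,0,56] → .  [on edge]
    (5,7)@(11, 15): e=[-40,0,72] → .  [on edge]
    (6,8)@(13, 17): e=[-56,0,88] → .  [on edge]
  covered (6 px):
    . . . . . . . . .
    . . X . . . . . .
    . X X . . . . . .
    . X X . . . . . .
    . . X . . . . . .
    . . . . . . . . .
    . . . . . . . . .
    . . . . . . . . .
    . . . . . . . . .
T1:
  2·area = 32
  edge (6, 10)→(2, 14): d=(-4,4) right/bottom  bias=-1
  edge (2, 14)→(2, 6): d=(0,-8) top-left  bias=+0
  edge (2, 6)→(6, 10): d=(4,4) right/bottom  bias=-1
    (7,0)@(15, 1): e=[0,104,-72] → .  [on edge]
    (6,1)@(13, 3): e=[0,88,-56] → .  [on edge]
    (0,2)@(1, 5): e=[40,-8,0] → .  [on edge]
    (5,2)@(11, 5): e=[0,72,-40] → .  [on edge]
    (1,3)@(3, 7): e=[24,8,0] → .  [on edge]
    (4,3)@(9, 7): e=[0,56,-24] → .  [on edge]
    (1,4)@(3, 9): e=[16,8,8] → X
    (2,4)@(5, 9): e=[8,24,0] → .  [on edge]
    (3,4)@(7, 9): e=[0,40,-8] → .  [on edge]
    (1,5)@(3, 11): e=[8,8,16] → X
    (2,5)@(5, 11): e=[0,24,8] → .  [on edge]
    (3,5)@(7, 11): e=[-8,40,0] → .  [on edge]
    (1,6)@(3, 13): e=[0,8,24] → .  [on edge]
    (4,6)@(9, 13): e=[-24,56,0] → .  [on edge]
    (0,7)@(1, 15): e=[0,-8,40] → .  [on edge]
    (5,7)@(11, 15): e=[-40,72,0] → .  [on edge]
    (6,8)@(13, 17): e=[-56,88,0] → .  [on edge]
  covered (2 px):
    . . . . . . . . .
    . . . . . . . . .
    . . . . . . . . .
    . . . . . . . . .
    . X . . . . . . .
    . X . . . . . . .
    . . . . . . . . .
    . . . . . . . . .
    . . . . . . . . .
T2:
  2·area = 76  (B↔C swapped to make it positive)
  edge (6, 16)→(0, 9): d=(-6,-7) top-left  bias=+0
  edge (0, 9)→(10, 8): d=(10,-1) top-left  bias=+0
  edge (10, 8)→(6, 16): d=(-4,8) right/bottom  bias=-1
    (0,4)@(1, 9): e=[7,1,68] → X
    (1,4)@(3, 9): e=[21,3,52] → X
    (2,4)@(5, 9): e=[35,5,36] → X
    (3,4)@(7, 9): e=[49,7,20] → X
    (4,4)@(9, 9): e=[63,9,4] → X
    (5,4)@(11, 9): e=[77,11,-12] → .
    (0,5)@(1, 11): e=[-5,21,60] → .
    (1,5)@(3, 11): e=[9,23,44] → X
    (4,5)@(9, 11): e=[51,29,-4] → .
    (1,6)@(3, 13): e=[-3,43,36] → .
    (2,6)@(5, 13): e=[11,45,20] → X
    (4,6)@(9, 13): e=[39,49,-12] → .
  covered (10 px):
    . . . . . . . . .
    . . . . . . . . .
    . . . . . . . . .
    . . . . . . . . .
    X X X X X . . . .
    . X X X . . . . .
    . . X X . . . . .
    . . . . . . . . .
    . . . . . . . . .
T3:
  2·area = 8
  edge (4, 0)→(0, 2): d=(-4,2) right/bottom  bias=-1
  edge (0, 2)→(0, 0): d=(0,-2) top-left  bias=+0
  edge (0, 0)→(4, 0): d=(4,0) top-left  bias=+0
    (0,0)@(1, 1): e=[2,2,4] → X
    (1,0)@(3, 1): e=[-2,6,4] → .
    (0,1)@(1, 3): e=[-6,2,12] → .
  covered (1 px):
    X . . . . . . . .
    . . . . . . . . .
    . . . . . . . . .
    . . . . . . . . .
    . . . . . . . . .
    . . . . . . . . .
    . . . . . . . . .
    . . . . . . . . .
    . . . . . . . . .
T4:
  2·area = 72
  edge (0, 2)→(12, 6): d=(12,4) right/bottom  bias=-1
  edge (12, 6)→(6, 10): d=(-6,4) right/bottom  bias=-1
  edge (6, 10)→(0, 2): d=(-6,-8) top-left  bias=+0
    (0,1)@(1, 3): e=[8,62,2] → X
    (1,1)@(3, 3): e=[0,54,18] → .  [on edge]
    (0,2)@(1, 5): e=[32,50,-10] → .
    (1,2)@(3, 5): e=[24,42,6] → X
    (2,2)@(5, 5): e=[16,34,22] → X
    (3,2)@(7, 5): e=[8,26,38] → X
    (4,2)@(9, 5): e=[0,18,54] → .  [on edge]
    (1,3)@(3, 7): e=[48,30,-6] → .
    (2,3)@(5, 7): e=[40,22,10] → X
    (4,3)@(9, 7): e=[24,6,42] → X
    (5,3)@(11, 7): e=[16,-2,58] → .
    (7,3)@(15, 7): e=[0,-18,90] → .  [on edge]
  covered (8 px):
    . . . . . . . . .
    X . . . . . . . .
    . X X X . . . . .
    . . X X X . . . .
    . . . X . . . . .
    . . . . . . . . .
    . . . . . . . . .
    . . . . . . . . .
    . . . . . . . . .

Result: [[0,1],[1,2],[2,2],[3,2],[2,3],[3,3],[4,3],[3,4]]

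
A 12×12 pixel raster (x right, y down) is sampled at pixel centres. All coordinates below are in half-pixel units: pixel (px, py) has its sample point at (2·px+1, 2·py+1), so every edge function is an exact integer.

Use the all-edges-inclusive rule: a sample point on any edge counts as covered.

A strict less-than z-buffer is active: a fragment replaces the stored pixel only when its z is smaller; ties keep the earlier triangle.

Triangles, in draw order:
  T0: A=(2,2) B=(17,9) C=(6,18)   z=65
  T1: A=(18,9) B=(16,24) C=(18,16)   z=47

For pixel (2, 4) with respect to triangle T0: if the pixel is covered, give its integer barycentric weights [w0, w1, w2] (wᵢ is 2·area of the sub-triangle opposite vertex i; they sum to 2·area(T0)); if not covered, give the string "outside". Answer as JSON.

T0:
  2·area = 212
  edge (2, 2)→(17, 9): d=(15,7) inclusive
  edge (17, 9)→(6, 18): d=(-11,9) inclusive
  edge (6, 18)→(2, 2): d=(-4,-16) inclusive
    (1,1)@(3, 3): e=[8,192,12] → #
    (2,1)@(5, 3): e=[-6,174,44] → ·
    (1,2)@(3, 5): e=[38,170,4] → #
    (2,2)@(5, 5): e=[24,152,36] → #
    (3,2)@(7, 5): e=[10,134,68] → #
    (4,2)@(9, 5): e=[-4,116,100] → ·
    (1,3)@(3, 7): e=[68,148,-4] → ·
    (2,3)@(5, 7): e=[54,130,28] → #
    (4,3)@(9, 7): e=[26,94,92] → #
    (5,3)@(11, 7): e=[12,76,124] → #
    (6,3)@(13, 7): e=[-2,58,156] → ·
    (2,4)@(5, 9): e=[84,108,20] → #
    (8,4)@(17, 9): e=[0,0,212] → #  [on edge]
  covered (27 px):
    · · · · · · · · · · · ·
    · # · · · · · · · · · ·
    · # # # · · · · · · · ·
    · · # # # # · · · · · ·
    · · # # # # # # # · · ·
    · · # # # # # · · · · ·
    · · # # # # · · · · · ·
    · · · # # · · · · · · ·
    · · · # · · · · · · · ·
    · · · · · · · · · · · ·
    · · · · · · · · · · · ·
    · · · · · · · · · · · ·
T1:
  2·area = 14  (B↔C swapped to make it positive)
  edge (18, 9)→(18, 16): d=(0,7) inclusive
  edge (18, 16)→(16, 24): d=(-2,8) inclusive
  edge (16, 24)→(18, 9): d=(2,-15) inclusive
    (8,8)@(17, 17): e=[7,6,1] → #
    (9,8)@(19, 17): e=[-7,-10,31] → ·
    (8,9)@(17, 19): e=[7,2,5] → #
    (9,9)@(19, 19): e=[-7,-14,35] → ·
    (8,10)@(17, 21): e=[7,-2,9] → ·
  covered (2 px):
    · · · · · · · · · · · ·
    · · · · · · · · · · · ·
    · · · · · · · · · · · ·
    · · · · · · · · · · · ·
    · · · · · · · · · · · ·
    · · · · · · · · · · · ·
    · · · · · · · · · · · ·
    · · · · · · · · · · · ·
    · · · · · · · · # · · ·
    · · · · · · · · # · · ·
    · · · · · · · · · · · ·
    · · · · · · · · · · · ·

Result: [108,20,84]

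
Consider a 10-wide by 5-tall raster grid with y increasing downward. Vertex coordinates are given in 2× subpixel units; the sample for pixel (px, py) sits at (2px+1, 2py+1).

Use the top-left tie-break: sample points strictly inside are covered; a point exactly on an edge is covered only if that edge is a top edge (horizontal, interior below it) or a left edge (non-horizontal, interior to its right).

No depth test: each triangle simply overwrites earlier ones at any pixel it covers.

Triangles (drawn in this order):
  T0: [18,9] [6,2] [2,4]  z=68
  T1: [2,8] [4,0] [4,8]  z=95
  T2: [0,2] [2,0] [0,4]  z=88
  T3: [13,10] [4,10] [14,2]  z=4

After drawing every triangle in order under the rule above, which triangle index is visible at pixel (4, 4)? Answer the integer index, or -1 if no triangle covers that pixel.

T0:
  2·area = 52  (B↔C swapped to make it positive)
  edge (18, 9)→(2, 4): d=(-16,-5) top-left  bias=+0
  edge (2, 4)→(6, 2): d=(4,-2) top-left  bias=+0
  edge (6, 2)→(18, 9): d=(12,7) right/bottom  bias=-1
    (2,1)@(5, 3): e=[31,2,19] → #
    (3,1)@(7, 3): e=[41,6,5] → #
    (4,1)@(9, 3): e=[51,10,-9] → ·
    (2,2)@(5, 5): e=[-1,10,43] → ·
    (3,2)@(7, 5): e=[9,14,29] → #
    (4,2)@(9, 5): e=[19,18,15] → #
    (5,2)@(11, 5): e=[29,22,1] → #
    (6,2)@(13, 5): e=[39,26,-13] → ·
    (3,3)@(7, 7): e=[-23,22,53] → ·
    (4,3)@(9, 7): e=[-13,26,39] → ·
    (5,3)@(11, 7): e=[-3,30,25] → ·
    (6,3)@(13, 7): e=[7,34,11] → #
  covered (6 px):
    · · · · · · · · · ·
    · · # # · · · · · ·
    · · · # # # · · · ·
    · · · · · · # · · ·
    · · · · · · · · · ·
T1:
  2·area = 16
  edge (2, 8)→(4, 0): d=(2,-8) top-left  bias=+0
  edge (4, 0)→(4, 8): d=(0,8) right/bottom  bias=-1
  edge (4, 8)→(2, 8): d=(-2,0) right/bottom  bias=-1
    (1,2)@(3, 5): e=[2,8,6] → #
    (2,2)@(5, 5): e=[18,-8,6] → ·
    (1,3)@(3, 7): e=[6,8,2] → #
    (2,3)@(5, 7): e=[22,-8,2] → ·
    (1,4)@(3, 9): e=[10,8,-2] → ·
  covered (2 px):
    · · · · · · · · · ·
    · · · · · · · · · ·
    · # · · · · · · · ·
    · # · · · · · · · ·
    · · · · · · · · · ·
T2:
  2·area = 4
  edge (0, 2)→(2, 0): d=(2,-2) top-left  bias=+0
  edge (2, 0)→(0, 4): d=(-2,4) right/bottom  bias=-1
  edge (0, 4)→(0, 2): d=(0,-2) top-left  bias=+0
    (0,0)@(1, 1): e=[0,2,2] → #  [on edge]
    (1,0)@(3, 1): e=[4,-6,6] → ·
    (0,1)@(1, 3): e=[4,-2,2] → ·
  covered (1 px):
    # · · · · · · · · ·
    · · · · · · · · · ·
    · · · · · · · · · ·
    · · · · · · · · · ·
    · · · · · · · · · ·
T3:
  2·area = 72
  edge (13, 10)→(4, 10): d=(-9,0) right/bottom  bias=-1
  edge (4, 10)→(14, 2): d=(10,-8) top-left  bias=+0
  edge (14, 2)→(13, 10): d=(-1,8) right/bottom  bias=-1
    (6,1)@(13, 3): e=[63,2,7] → #
    (7,1)@(15, 3): e=[63,18,-9] → ·
    (5,2)@(11, 5): e=[45,6,21] → #
    (7,2)@(15, 5): e=[45,38,-11] → ·
    (4,3)@(9, 7): e=[27,10,35] → #
    (7,3)@(15, 7): e=[27,58,-13] → ·
    (3,4)@(7, 9): e=[9,14,49] → #
    (7,4)@(15, 9): e=[9,78,-15] → ·
  covered (10 px):
    · · · · · · · · · ·
    · · · · · · # · · ·
    · · · · · # # · · ·
    · · · · # # # · · ·
    · · · # # # # · · ·

Z-buffer (winner per pixel, '.' = empty):
  2 . . . . . . . . .
  . . 0 0 . . 3 . . .
  . 1 . 0 0 3 3 . . .
  . 1 . . 3 3 3 . . .
  . . . 3 3 3 3 . . .

Answer: 3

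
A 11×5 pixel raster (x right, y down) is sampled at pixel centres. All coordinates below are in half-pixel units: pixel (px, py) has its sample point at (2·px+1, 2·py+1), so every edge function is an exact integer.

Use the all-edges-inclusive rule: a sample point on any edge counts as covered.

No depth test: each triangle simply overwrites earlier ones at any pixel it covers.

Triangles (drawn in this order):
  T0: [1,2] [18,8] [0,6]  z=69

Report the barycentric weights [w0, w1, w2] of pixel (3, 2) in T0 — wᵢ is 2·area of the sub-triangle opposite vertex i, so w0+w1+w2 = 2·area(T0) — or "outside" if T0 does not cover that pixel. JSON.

T0:
  2·area = 74
  edge (1, 2)→(18, 8): d=(17,6) inclusive
  edge (18, 8)→(0, 6): d=(-18,-2) inclusive
  edge (0, 6)→(1, 2): d=(1,-4) inclusive
    (0,1)@(1, 3): e=[17,56,1] → X
    (1,1)@(3, 3): e=[5,60,9] → X
    (2,1)@(5, 3): e=[-7,64,17] → .
    (0,2)@(1, 5): e=[51,20,3] → X
    (2,2)@(5, 5): e=[27,28,19] → X
    (3,2)@(7, 5): e=[15,32,27] → X
    (4,2)@(9, 5): e=[3,36,35] → X
    (5,2)@(11, 5): e=[-9,40,43] → .
    (0,3)@(1, 7): e=[85,-16,5] → .
    (1,3)@(3, 7): e=[73,-12,13] → .
    (2,3)@(5, 7): e=[61,-8,21] → .
    (3,3)@(7, 7): e=[49,-4,29] → .
    (4,3)@(9, 7): e=[37,0,37] → X  [on edge]
  covered (11 px):
    . . . . . . . . . . .
    X X . . . . . . . . .
    X X X X X . . . . . .
    . . . . X X X X . . .
    . . . . . . . . . . .

Final: [32,27,15]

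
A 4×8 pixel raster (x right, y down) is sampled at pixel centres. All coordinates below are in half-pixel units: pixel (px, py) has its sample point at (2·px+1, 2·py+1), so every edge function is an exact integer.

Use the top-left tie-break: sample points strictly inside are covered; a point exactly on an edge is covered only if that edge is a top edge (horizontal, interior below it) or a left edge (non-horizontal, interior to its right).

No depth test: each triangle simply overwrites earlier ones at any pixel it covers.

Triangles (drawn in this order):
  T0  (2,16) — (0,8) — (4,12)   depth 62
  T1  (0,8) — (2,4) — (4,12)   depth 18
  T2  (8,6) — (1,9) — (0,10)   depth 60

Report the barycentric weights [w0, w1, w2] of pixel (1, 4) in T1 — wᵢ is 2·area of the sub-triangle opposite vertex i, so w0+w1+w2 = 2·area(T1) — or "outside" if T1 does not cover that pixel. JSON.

T0:
  2·area = 24
  edge (2, 16)→(0, 8): d=(-2,-8) top-left  bias=+0
  edge (0, 8)→(4, 12): d=(4,4) right/bottom  bias=-1
  edge (4, 12)→(2, 16): d=(-2,4) right/bottom  bias=-1
    (0,4)@(1, 9): e=[6,0,18] → ·  [on edge]
    (0,5)@(1, 11): e=[2,8,14] → █
    (1,5)@(3, 11): e=[18,0,6] → ·  [on edge]
    (0,6)@(1, 13): e=[-2,16,10] → ·
    (1,6)@(3, 13): e=[14,8,2] → █
    (2,6)@(5, 13): e=[30,0,-6] → ·  [on edge]
    (1,7)@(3, 15): e=[10,16,-2] → ·
    (3,7)@(7, 15): e=[42,0,-18] → ·  [on edge]
  covered (2 px):
    · · · ·
    · · · ·
    · · · ·
    · · · ·
    · · · ·
    █ · · ·
    · █ · ·
    · · · ·
T1:
  2·area = 24
  edge (0, 8)→(2, 4): d=(2,-4) top-left  bias=+0
  edge (2, 4)→(4, 12): d=(2,8) right/bottom  bias=-1
  edge (4, 12)→(0, 8): d=(-4,-4) top-left  bias=+0
    (0,3)@(1, 7): e=[2,14,8] → █
    (1,3)@(3, 7): e=[10,-2,16] → ·
    (0,4)@(1, 9): e=[6,18,0] → █  [on edge]
    (1,4)@(3, 9): e=[14,2,8] → █
    (2,4)@(5, 9): e=[22,-14,16] → ·
    (0,5)@(1, 11): e=[10,22,-8] → ·
    (1,5)@(3, 11): e=[18,6,0] → █  [on edge]
    (2,5)@(5, 11): e=[26,-10,8] → ·
    (1,6)@(3, 13): e=[22,10,-8] → ·
    (2,6)@(5, 13): e=[30,-6,0] → ·  [on edge]
    (3,7)@(7, 15): e=[42,-18,0] → ·  [on edge]
  covered (4 px):
    · · · ·
    · · · ·
    · · · ·
    █ · · ·
    █ █ · ·
    · █ · ·
    · · · ·
    · · · ·
T2:
  2·area = 4  (B↔C swapped to make it positive)
  edge (8, 6)→(0, 10): d=(-8,4) right/bottom  bias=-1
  edge (0, 10)→(1, 9): d=(1,-1) top-left  bias=+0
  edge (1, 9)→(8, 6): d=(7,-3) top-left  bias=+0
    (3,1)@(7, 3): e=[28,0,-24] → ·  [on edge]
    (2,2)@(5, 5): e=[20,0,-16] → ·  [on edge]
    (1,3)@(3, 7): e=[12,0,-8] → ·  [on edge]
    (0,4)@(1, 9): e=[4,0,0] → █  [on edge]
    (1,4)@(3, 9): e=[-4,2,6] → ·
    (0,5)@(1, 11): e=[-12,2,14] → ·
  covered (1 px):
    · · · ·
    · · · ·
    · · · ·
    · · · ·
    █ · · ·
    · · · ·
    · · · ·
    · · · ·

Answer: [2,8,14]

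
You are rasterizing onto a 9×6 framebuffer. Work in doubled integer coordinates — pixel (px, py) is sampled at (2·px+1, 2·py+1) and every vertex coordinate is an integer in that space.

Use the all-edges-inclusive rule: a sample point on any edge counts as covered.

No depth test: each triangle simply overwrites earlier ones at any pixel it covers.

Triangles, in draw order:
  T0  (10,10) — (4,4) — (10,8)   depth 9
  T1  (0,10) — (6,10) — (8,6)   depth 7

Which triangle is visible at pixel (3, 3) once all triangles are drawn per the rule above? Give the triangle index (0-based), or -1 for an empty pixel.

T0:
  2·area = 12
  edge (10, 10)→(4, 4): d=(-6,-6) inclusive
  edge (4, 4)→(10, 8): d=(6,4) inclusive
  edge (10, 8)→(10, 10): d=(0,2) inclusive
    (0,0)@(1, 1): e=[0,-6,18] → ·  [on edge]
    (1,1)@(3, 3): e=[0,-2,14] → ·  [on edge]
    (2,2)@(5, 5): e=[0,2,10] → #  [on edge]
    (3,2)@(7, 5): e=[12,-6,6] → ·
    (2,3)@(5, 7): e=[-12,14,10] → ·
    (3,3)@(7, 7): e=[0,6,6] → #  [on edge]
    (4,3)@(9, 7): e=[12,-2,2] → ·
    (3,4)@(7, 9): e=[-12,18,6] → ·
    (4,4)@(9, 9): e=[0,10,2] → #  [on edge]
    (5,4)@(11, 9): e=[12,2,-2] → ·
    (4,5)@(9, 11): e=[-12,22,2] → ·
    (5,5)@(11, 11): e=[0,14,-2] → ·  [on edge]
  covered (3 px):
    · · · · · · · · ·
    · · · · · · · · ·
    · · # · · · · · ·
    · · · # · · · · ·
    · · · · # · · · ·
    · · · · · · · · ·
T1:
  2·area = 24  (B↔C swapped to make it positive)
  edge (0, 10)→(8, 6): d=(8,-4) inclusive
  edge (8, 6)→(6, 10): d=(-2,4) inclusive
  edge (6, 10)→(0, 10): d=(-6,0) inclusive
    (3,3)@(7, 7): e=[4,2,18] → #
    (4,3)@(9, 7): e=[12,-6,18] → ·
    (1,4)@(3, 9): e=[4,14,6] → #
    (2,4)@(5, 9): e=[12,6,6] → #
    (3,4)@(7, 9): e=[20,-2,6] → ·
    (1,5)@(3, 11): e=[20,10,-6] → ·
    (2,5)@(5, 11): e=[28,2,-6] → ·
  covered (3 px):
    · · · · · · · · ·
    · · · · · · · · ·
    · · · · · · · · ·
    · · · # · · · · ·
    · # # · · · · · ·
    · · · · · · · · ·

Z-buffer (winner per pixel, '.' = empty):
  . . . . . . . . .
  . . . . . . . . .
  . . 0 . . . . . .
  . . . 1 . . . . .
  . 1 1 . 0 . . . .
  . . . . . . . . .

Final: 1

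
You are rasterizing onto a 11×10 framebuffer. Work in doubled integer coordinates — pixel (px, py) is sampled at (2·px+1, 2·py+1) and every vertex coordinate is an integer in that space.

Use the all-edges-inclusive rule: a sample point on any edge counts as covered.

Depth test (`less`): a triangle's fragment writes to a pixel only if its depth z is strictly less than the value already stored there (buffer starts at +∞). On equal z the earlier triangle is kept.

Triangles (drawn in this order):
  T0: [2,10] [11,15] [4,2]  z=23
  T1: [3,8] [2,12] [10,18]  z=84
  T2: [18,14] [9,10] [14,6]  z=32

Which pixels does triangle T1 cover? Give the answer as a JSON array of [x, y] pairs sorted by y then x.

T0:
  2·area = 82  (B↔C swapped to make it positive)
  edge (2, 10)→(4, 2): d=(2,-8) inclusive
  edge (4, 2)→(11, 15): d=(7,13) inclusive
  edge (11, 15)→(2, 10): d=(-9,-5) inclusive
    (2,2)@(5, 5): e=[14,8,60] → █
    (3,2)@(7, 5): e=[30,-18,70] → ·
    (1,3)@(3, 7): e=[2,48,32] → █
    (3,3)@(7, 7): e=[34,-4,52] → ·
    (1,4)@(3, 9): e=[6,62,14] → █
    (3,4)@(7, 9): e=[38,10,34] → █
    (4,4)@(9, 9): e=[54,-16,44] → ·
    (1,5)@(3, 11): e=[10,76,-4] → ·
    (2,5)@(5, 11): e=[26,50,6] → █
    (4,5)@(9, 11): e=[58,-2,26] → ·
    (2,6)@(5, 13): e=[30,64,-12] → ·
    (3,6)@(7, 13): e=[46,38,-2] → ·
    (5,7)@(11, 15): e=[82,0,0] → █  [on edge]
  covered (10 px):
    · · · · · · · · · · ·
    · · · · · · · · · · ·
    · · █ · · · · · · · ·
    · █ █ · · · · · · · ·
    · █ █ █ · · · · · · ·
    · · █ █ · · · · · · ·
    · · · · █ · · · · · ·
    · · · · · █ · · · · ·
    · · · · · · · · · · ·
    · · · · · · · · · · ·
T1:
  2·area = 38  (B↔C swapped to make it positive)
  edge (3, 8)→(10, 18): d=(7,10) inclusive
  edge (10, 18)→(2, 12): d=(-8,-6) inclusive
  edge (2, 12)→(3, 8): d=(1,-4) inclusive
    (1,4)@(3, 9): e=[7,30,1] → █
    (2,4)@(5, 9): e=[-13,42,9] → ·
    (1,5)@(3, 11): e=[21,14,3] → █
    (2,5)@(5, 11): e=[1,26,11] → █
    (3,5)@(7, 11): e=[-19,38,19] → ·
    (1,6)@(3, 13): e=[35,-2,5] → ·
    (2,6)@(5, 13): e=[15,10,13] → █
    (3,6)@(7, 13): e=[-5,22,21] → ·
    (2,7)@(5, 15): e=[29,-6,15] → ·
    (3,7)@(7, 15): e=[9,6,23] → █
    (4,7)@(9, 15): e=[-11,18,31] → ·
    (3,8)@(7, 17): e=[23,-10,25] → ·
  covered (6 px):
    · · · · · · · · · · ·
    · · · · · · · · · · ·
    · · · · · · · · · · ·
    · · · · · · · · · · ·
    · █ · · · · · · · · ·
    · █ █ · · · · · · · ·
    · · █ · · · · · · · ·
    · · · █ · · · · · · ·
    · · · · █ · · · · · ·
    · · · · · · · · · · ·
T2:
  2·area = 56
  edge (18, 14)→(9, 10): d=(-9,-4) inclusive
  edge (9, 10)→(14, 6): d=(5,-4) inclusive
  edge (14, 6)→(18, 14): d=(4,8) inclusive
    (6,3)@(13, 7): e=[43,1,12] → █
    (7,3)@(15, 7): e=[51,9,-4] → ·
    (5,4)@(11, 9): e=[17,3,36] → █
    (7,4)@(15, 9): e=[33,19,4] → █
    (8,4)@(17, 9): e=[41,27,-12] → ·
    (5,5)@(11, 11): e=[-1,13,44] → ·
    (6,5)@(13, 11): e=[7,21,28] → █
    (8,5)@(17, 11): e=[23,37,-4] → ·
    (6,6)@(13, 13): e=[-11,31,36] → ·
    (7,6)@(15, 13): e=[-3,39,20] → ·
    (8,6)@(17, 13): e=[5,47,4] → █
    (9,6)@(19, 13): e=[13,55,-12] → ·
  covered (7 px):
    · · · · · · · · · · ·
    · · · · · · · · · · ·
    · · · · · · · · · · ·
    · · · · · · █ · · · ·
    · · · · · █ █ █ · · ·
    · · · · · · █ █ · · ·
    · · · · · · · · █ · ·
    · · · · · · · · · · ·
    · · · · · · · · · · ·
    · · · · · · · · · · ·

Result: [[1,4],[1,5],[2,5],[2,6],[3,7],[4,8]]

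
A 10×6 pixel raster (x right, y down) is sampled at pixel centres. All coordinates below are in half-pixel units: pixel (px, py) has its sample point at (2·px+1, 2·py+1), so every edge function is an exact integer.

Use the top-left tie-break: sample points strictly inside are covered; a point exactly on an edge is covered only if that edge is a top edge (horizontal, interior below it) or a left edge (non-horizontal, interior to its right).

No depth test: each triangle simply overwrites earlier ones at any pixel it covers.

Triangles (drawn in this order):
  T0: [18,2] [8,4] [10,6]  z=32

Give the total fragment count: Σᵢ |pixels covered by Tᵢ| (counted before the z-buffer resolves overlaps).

T0:
  2·area = 24  (B↔C swapped to make it positive)
  edge (18, 2)→(10, 6): d=(-8,4) right/bottom  bias=-1
  edge (10, 6)→(8, 4): d=(-2,-2) top-left  bias=+0
  edge (8, 4)→(18, 2): d=(10,-2) top-left  bias=+0
    (2,0)@(5, 1): e=[60,0,-36] → ·  [on edge]
    (3,1)@(7, 3): e=[36,0,-12] → ·  [on edge]
    (6,1)@(13, 3): e=[12,12,0] → █  [on edge]
    (7,1)@(15, 3): e=[4,16,4] → █
    (8,1)@(17, 3): e=[-4,20,8] → ·
    (1,2)@(3, 5): e=[36,-12,0] → ·  [on edge]
    (4,2)@(9, 5): e=[12,0,12] → █  [on edge]
    (5,2)@(11, 5): e=[4,4,16] → █
    (6,2)@(13, 5): e=[-4,8,20] → ·
    (7,2)@(15, 5): e=[-12,12,24] → ·
    (4,3)@(9, 7): e=[-4,-4,32] → ·
    (5,3)@(11, 7): e=[-12,0,36] → ·  [on edge]
    (6,4)@(13, 9): e=[-36,0,60] → ·  [on edge]
    (7,5)@(15, 11): e=[-60,0,84] → ·  [on edge]
  covered (4 px):
    · · · · · · · · · ·
    · · · · · · █ █ · ·
    · · · · █ █ · · · ·
    · · · · · · · · · ·
    · · · · · · · · · ·
    · · · · · · · · · ·

Answer: 4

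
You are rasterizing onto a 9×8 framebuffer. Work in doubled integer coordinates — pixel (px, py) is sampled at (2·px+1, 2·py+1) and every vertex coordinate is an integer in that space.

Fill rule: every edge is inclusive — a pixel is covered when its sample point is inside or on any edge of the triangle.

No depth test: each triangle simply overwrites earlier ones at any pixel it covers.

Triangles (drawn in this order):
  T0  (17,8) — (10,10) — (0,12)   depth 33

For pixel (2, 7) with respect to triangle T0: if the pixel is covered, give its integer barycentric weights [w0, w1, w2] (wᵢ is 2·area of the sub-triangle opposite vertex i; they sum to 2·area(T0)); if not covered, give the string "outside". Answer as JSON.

T0:
  2·area = 6
  edge (17, 8)→(10, 10): d=(-7,2) inclusive
  edge (10, 10)→(0, 12): d=(-10,2) inclusive
  edge (0, 12)→(17, 8): d=(17,-4) inclusive
    (6,4)@(13, 9): e=[1,4,1] → #
    (7,4)@(15, 9): e=[-3,0,9] → ·  [on edge]
    (2,5)@(5, 11): e=[3,0,3] → #  [on edge]
    (3,5)@(7, 11): e=[-1,-4,11] → ·
    (6,5)@(13, 11): e=[-13,-16,35] → ·
    (2,6)@(5, 13): e=[-11,-20,37] → ·
  covered (2 px):
    · · · · · · · · ·
    · · · · · · · · ·
    · · · · · · · · ·
    · · · · · · · · ·
    · · · · · · # · ·
    · · # · · · · · ·
    · · · · · · · · ·
    · · · · · · · · ·

Result: "outside"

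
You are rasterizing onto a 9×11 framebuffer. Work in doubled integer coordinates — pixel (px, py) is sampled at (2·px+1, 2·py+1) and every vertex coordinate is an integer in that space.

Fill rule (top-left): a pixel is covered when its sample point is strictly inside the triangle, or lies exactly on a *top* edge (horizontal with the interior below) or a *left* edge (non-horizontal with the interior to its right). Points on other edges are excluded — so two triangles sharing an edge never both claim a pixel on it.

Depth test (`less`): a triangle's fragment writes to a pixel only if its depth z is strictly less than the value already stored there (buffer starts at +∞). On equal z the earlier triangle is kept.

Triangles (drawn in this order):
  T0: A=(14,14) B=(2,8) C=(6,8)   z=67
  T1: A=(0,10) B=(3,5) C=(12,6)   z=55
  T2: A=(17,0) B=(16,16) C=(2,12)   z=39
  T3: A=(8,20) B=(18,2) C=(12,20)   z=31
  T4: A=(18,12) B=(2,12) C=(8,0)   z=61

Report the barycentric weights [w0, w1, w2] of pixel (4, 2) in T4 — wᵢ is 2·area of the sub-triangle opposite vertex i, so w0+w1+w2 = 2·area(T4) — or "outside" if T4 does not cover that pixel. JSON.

T0:
  2·area = 24
  edge (14, 14)→(2, 8): d=(-12,-6) top-left  bias=+0
  edge (2, 8)→(6, 8): d=(4,0) top-left  bias=+0
  edge (6, 8)→(14, 14): d=(8,6) right/bottom  bias=-1
    (2,4)@(5, 9): e=[6,4,14] → #
    (3,4)@(7, 9): e=[18,4,2] → #
    (4,4)@(9, 9): e=[30,4,-10] → ·
    (2,5)@(5, 11): e=[-18,12,30] → ·
    (3,5)@(7, 11): e=[-6,12,18] → ·
    (4,5)@(9, 11): e=[6,12,6] → #
    (5,5)@(11, 11): e=[18,12,-6] → ·
    (4,6)@(9, 13): e=[-18,20,22] → ·
  covered (3 px):
    · · · · · · · · ·
    · · · · · · · · ·
    · · · · · · · · ·
    · · · · · · · · ·
    · · # # · · · · ·
    · · · · # · · · ·
    · · · · · · · · ·
    · · · · · · · · ·
    · · · · · · · · ·
    · · · · · · · · ·
    · · · · · · · · ·
T1:
  2·area = 48
  edge (0, 10)→(3, 5): d=(3,-5) top-left  bias=+0
  edge (3, 5)→(12, 6): d=(9,1) right/bottom  bias=-1
  edge (12, 6)→(0, 10): d=(-12,4) right/bottom  bias=-1
    (1,2)@(3, 5): e=[0,0,48] → ·  [on edge]
    (7,2)@(15, 5): e=[60,-12,0] → ·  [on edge]
    (1,3)@(3, 7): e=[6,18,24] → #
    (2,3)@(5, 7): e=[16,16,16] → #
    (3,3)@(7, 7): e=[26,14,8] → #
    (4,3)@(9, 7): e=[36,12,0] → ·  [on edge]
    (0,4)@(1, 9): e=[2,38,8] → #
    (1,4)@(3, 9): e=[12,36,0] → ·  [on edge]
    (2,4)@(5, 9): e=[22,34,-8] → ·
    (3,4)@(7, 9): e=[32,32,-16] → ·
    (0,5)@(1, 11): e=[8,56,-16] → ·
  covered (4 px):
    · · · · · · · · ·
    · · · · · · · · ·
    · · · · · · · · ·
    · # # # · · · · ·
    # · · · · · · · ·
    · · · · · · · · ·
    · · · · · · · · ·
    · · · · · · · · ·
    · · · · · · · · ·
    · · · · · · · · ·
    · · · · · · · · ·
T2:
  2·area = 228
  edge (17, 0)→(16, 16): d=(-1,16) right/bottom  bias=-1
  edge (16, 16)→(2, 12): d=(-14,-4) top-left  bias=+0
  edge (2, 12)→(17, 0): d=(15,-12) top-left  bias=+0
    (7,1)@(15, 3): e=[29,178,21] → #
    (8,1)@(17, 3): e=[-3,186,45] → ·
    (5,2)@(11, 5): e=[91,134,3] → #
    (6,2)@(13, 5): e=[59,142,27] → #
    (8,2)@(17, 5): e=[-5,158,75] → ·
    (4,3)@(9, 7): e=[121,98,9] → #
    (8,3)@(17, 7): e=[-7,130,105] → ·
    (3,4)@(7, 9): e=[151,62,15] → #
    (8,4)@(17, 9): e=[-9,102,135] → ·
    (2,5)@(5, 11): e=[181,26,21] → #
    (8,5)@(17, 11): e=[-11,74,165] → ·
    (2,6)@(5, 13): e=[179,-2,51] → ·
  covered (26 px):
    · · · · · · · · ·
    · · · · · · · # ·
    · · · · · # # # ·
    · · · · # # # # ·
    · · · # # # # # ·
    · · # # # # # # ·
    · · · # # # # # ·
    · · · · · · # # ·
    · · · · · · · · ·
    · · · · · · · · ·
    · · · · · · · · ·
T3:
  2·area = 72
  edge (8, 20)→(18, 2): d=(10,-18) top-left  bias=+0
  edge (18, 2)→(12, 20): d=(-6,18) right/bottom  bias=-1
  edge (12, 20)→(8, 20): d=(-4,0) right/bottom  bias=-1
    (8,2)@(17, 5): e=[12,0,60] → ·  [on edge]
    (7,4)@(15, 9): e=[16,12,44] → #
    (8,4)@(17, 9): e=[52,-24,44] → ·
    (6,5)@(13, 11): e=[0,36,36] → #  [on edge]
    (7,5)@(15, 11): e=[36,0,36] → ·  [on edge]
    (6,6)@(13, 13): e=[20,24,28] → #
    (7,6)@(15, 13): e=[56,-12,28] → ·
    (5,7)@(11, 15): e=[4,48,20] → #
    (7,7)@(15, 15): e=[76,-24,20] → ·
    (5,8)@(11, 17): e=[24,36,12] → #
    (6,8)@(13, 17): e=[60,0,12] → ·  [on edge]
    (4,9)@(9, 19): e=[8,60,4] → #
  covered (8 px):
    · · · · · · · · ·
    · · · · · · · · ·
    · · · · · · · · ·
    · · · · · · · · ·
    · · · · · · · # ·
    · · · · · · # · ·
    · · · · · · # · ·
    · · · · · # # · ·
    · · · · · # · · ·
    · · · · # # · · ·
    · · · · · · · · ·
T4:
  2·area = 192
  edge (18, 12)→(2, 12): d=(-16,0) right/bottom  bias=-1
  edge (2, 12)→(8, 0): d=(6,-12) top-left  bias=+0
  edge (8, 0)→(18, 12): d=(10,12) right/bottom  bias=-1
    (3,1)@(7, 3): e=[144,6,42] → #
    (4,1)@(9, 3): e=[144,30,18] → #
    (5,1)@(11, 3): e=[144,54,-6] → ·
    (3,2)@(7, 5): e=[112,18,62] → #
    (5,2)@(11, 5): e=[112,66,14] → #
    (6,2)@(13, 5): e=[112,90,-10] → ·
    (2,3)@(5, 7): e=[80,6,106] → #
    (6,3)@(13, 7): e=[80,102,10] → #
    (7,3)@(15, 7): e=[80,126,-14] → ·
    (2,4)@(5, 9): e=[48,18,126] → #
    (7,4)@(15, 9): e=[48,138,6] → #
    (8,4)@(17, 9): e=[48,162,-18] → ·
  covered (24 px):
    · · · · · · · · ·
    · · · # # · · · ·
    · · · # # # · · ·
    · · # # # # # · ·
    · · # # # # # # ·
    · # # # # # # # #
    · · · · · · · · ·
    · · · · · · · · ·
    · · · · · · · · ·
    · · · · · · · · ·
    · · · · · · · · ·

Final: [42,38,112]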